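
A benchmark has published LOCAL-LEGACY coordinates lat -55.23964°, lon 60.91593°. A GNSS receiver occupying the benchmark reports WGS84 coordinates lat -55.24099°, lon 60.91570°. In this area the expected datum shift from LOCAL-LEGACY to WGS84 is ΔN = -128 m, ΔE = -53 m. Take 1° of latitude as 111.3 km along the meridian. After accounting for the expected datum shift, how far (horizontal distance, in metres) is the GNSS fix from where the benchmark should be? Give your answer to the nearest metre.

Observed coordinate differences: Δφ = -0.00135°, Δλ = -0.00023°.
Converting to metres (1° lat = 111300 m, cos φ = 0.570145): observed ΔN = -150.3 m, observed ΔE = -14.6 m.
Subtracting the expected shift leaves a residual of -150.3 − (-128) = -22.3 m north and -14.6 − (-53) = 38.4 m east.
Residual distance = √((-22.3)² + 38.4²) = 44.4 m.

44 m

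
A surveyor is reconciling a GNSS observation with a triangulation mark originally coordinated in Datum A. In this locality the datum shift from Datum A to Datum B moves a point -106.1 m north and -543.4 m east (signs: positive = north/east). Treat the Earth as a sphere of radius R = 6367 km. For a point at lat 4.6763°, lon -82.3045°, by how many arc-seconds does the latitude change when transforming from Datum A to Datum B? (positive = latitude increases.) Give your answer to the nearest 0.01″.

Δφ = -3.44″

On a sphere of radius R, 1 rad of latitude = R, so Δφ = ΔN / R = -106.1 / 6367000 = -1.6664e-05 rad = -3.437″.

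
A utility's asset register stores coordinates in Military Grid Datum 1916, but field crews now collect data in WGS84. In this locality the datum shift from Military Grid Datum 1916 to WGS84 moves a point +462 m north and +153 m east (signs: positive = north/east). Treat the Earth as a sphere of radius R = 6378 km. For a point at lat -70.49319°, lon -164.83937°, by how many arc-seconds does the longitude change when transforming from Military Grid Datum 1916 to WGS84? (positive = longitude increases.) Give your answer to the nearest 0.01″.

At latitude -70.49319°, cos φ = 0.333919.
One radian of longitude at latitude φ spans R cos φ, so Δλ = ΔE / (R cos φ) = 153.0 / (6378000 × 0.333919) = 7.1840e-05 rad = 14.818″.

Δλ = 14.82″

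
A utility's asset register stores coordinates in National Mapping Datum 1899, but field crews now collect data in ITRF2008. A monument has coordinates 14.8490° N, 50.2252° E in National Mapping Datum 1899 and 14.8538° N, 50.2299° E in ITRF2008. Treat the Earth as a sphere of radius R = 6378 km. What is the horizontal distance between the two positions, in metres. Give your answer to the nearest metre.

Δφ = 14.8538° − 14.8490° = +0.0048°; Δλ = 50.2299° − 50.2252° = +0.0047°.
1° along a meridian = πR/180 = 111317 m.
ΔN = Δφ × 111317 = 534.3 m; ΔE = Δλ × 111317 × cos(14.8490°) = +0.0047 × 111317 × 0.966605 = 505.7 m.
Distance = √(ΔE² + ΔN²) = √(505.7² + 534.3²) = 735.7 m.

736 m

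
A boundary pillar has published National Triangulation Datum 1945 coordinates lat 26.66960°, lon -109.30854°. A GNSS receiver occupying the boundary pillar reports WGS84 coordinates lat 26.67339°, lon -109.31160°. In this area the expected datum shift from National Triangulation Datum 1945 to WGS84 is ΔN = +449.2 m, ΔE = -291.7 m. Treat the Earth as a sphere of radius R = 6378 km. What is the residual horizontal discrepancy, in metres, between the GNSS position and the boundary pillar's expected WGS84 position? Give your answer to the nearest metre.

30 m

Observed coordinate differences: Δφ = +0.00379°, Δλ = -0.00306°.
Converting to metres (1° lat = 111317 m, cos φ = 0.893610): observed ΔN = 421.9 m, observed ΔE = -304.4 m.
Subtracting the expected shift leaves a residual of 421.9 − (449.2) = -27.3 m north and -304.4 − (-291.7) = -12.7 m east.
Residual distance = √((-27.3)² + (-12.7)²) = 30.1 m.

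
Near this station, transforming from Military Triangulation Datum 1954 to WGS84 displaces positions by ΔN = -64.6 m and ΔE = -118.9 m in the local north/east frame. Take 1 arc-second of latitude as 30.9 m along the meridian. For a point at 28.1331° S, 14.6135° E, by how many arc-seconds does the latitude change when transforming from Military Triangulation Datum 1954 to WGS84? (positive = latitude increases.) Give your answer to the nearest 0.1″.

Δφ = -2.1″

1″ of latitude = 30.90 m, so Δφ = -64.6 / 30.90 = -2.091″.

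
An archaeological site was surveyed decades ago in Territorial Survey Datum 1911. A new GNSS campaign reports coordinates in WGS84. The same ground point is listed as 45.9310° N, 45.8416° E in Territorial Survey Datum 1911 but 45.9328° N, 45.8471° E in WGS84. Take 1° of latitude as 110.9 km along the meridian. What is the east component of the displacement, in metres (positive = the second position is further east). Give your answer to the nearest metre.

Δφ = 45.9328° − 45.9310° = +0.0018°; Δλ = 45.8471° − 45.8416° = +0.0055°.
ΔN = Δφ × 110900 = 199.6 m; ΔE = Δλ × 110900 × cos(45.9310°) = +0.0055 × 110900 × 0.695524 = 424.2 m.

ΔE = 424 m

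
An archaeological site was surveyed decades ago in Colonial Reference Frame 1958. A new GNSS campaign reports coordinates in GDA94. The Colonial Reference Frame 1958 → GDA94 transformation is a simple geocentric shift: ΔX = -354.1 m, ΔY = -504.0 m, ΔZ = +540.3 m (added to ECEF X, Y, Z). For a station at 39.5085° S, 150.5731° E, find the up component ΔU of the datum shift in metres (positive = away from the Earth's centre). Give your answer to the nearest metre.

ΔU = -297 m

At φ = -39.5085°, λ = 150.5731°: sin φ = -0.636193, cos φ = 0.771530, sin λ = 0.491313, cos λ = -0.870983.
ΔU = cos φ cos λ·ΔX + cos φ sin λ·ΔY + sin φ·ΔZ = (0.771530)(-0.870983)(-354.1) + (0.771530)(0.491313)(-504.0) + (-0.636193)(540.3) = -296.83 m.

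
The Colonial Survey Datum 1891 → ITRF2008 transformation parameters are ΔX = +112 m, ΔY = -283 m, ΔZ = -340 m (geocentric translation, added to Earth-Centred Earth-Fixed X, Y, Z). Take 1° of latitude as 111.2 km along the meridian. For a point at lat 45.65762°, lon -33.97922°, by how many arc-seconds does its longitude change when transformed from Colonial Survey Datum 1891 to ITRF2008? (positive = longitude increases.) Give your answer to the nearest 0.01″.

Δλ = -7.97″

sin φ = 0.715176, cos φ = 0.698944, sin λ = -0.558892, cos λ = 0.829240.
East component: ΔE = −sin λ·ΔX + cos λ·ΔY = −(-0.558892)(112) + (0.829240)(-283) = -172.08 m.
1° of latitude spans 111200 m; at latitude φ, 1° of longitude spans that × cos φ = 77722.6 m, so Δλ = -172.08 / 77722.6 × 3600 = -7.970″.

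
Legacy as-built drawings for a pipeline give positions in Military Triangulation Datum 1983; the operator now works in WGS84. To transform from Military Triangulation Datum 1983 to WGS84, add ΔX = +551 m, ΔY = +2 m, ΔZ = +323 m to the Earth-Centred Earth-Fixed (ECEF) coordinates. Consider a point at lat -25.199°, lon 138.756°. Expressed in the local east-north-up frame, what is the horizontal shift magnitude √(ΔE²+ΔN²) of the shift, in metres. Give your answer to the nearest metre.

The local east axis at (φ, λ) is (−sin λ, cos λ, 0), so ΔE = −sin(138.756°)·551 + cos(138.756°)·2 = -364.76 m.
The local north axis is (−sin φ cos λ, −sin φ sin λ, cos φ), giving ΔN = -176.395 + 0.561 + 292.262 = 116.43 m.
Horizontal magnitude = √(ΔE² + ΔN²) = √((-364.76)² + 116.43²) = 382.89 m.

383 m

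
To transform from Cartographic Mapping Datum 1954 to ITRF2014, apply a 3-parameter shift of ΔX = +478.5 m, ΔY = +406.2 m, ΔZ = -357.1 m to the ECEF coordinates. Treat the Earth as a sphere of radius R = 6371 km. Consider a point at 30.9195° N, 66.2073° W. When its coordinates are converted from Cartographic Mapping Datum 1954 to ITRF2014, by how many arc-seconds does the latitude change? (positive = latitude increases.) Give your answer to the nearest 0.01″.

Δφ = -6.95″

sin φ = 0.513833, cos φ = 0.857890, sin λ = -0.915011, cos λ = 0.403429.
North component: ΔN = −sin φ cos λ·ΔX − sin φ sin λ·ΔY + cos φ·ΔZ = −(0.513833)(0.403429)(478.5) − (0.513833)(-0.915011)(406.2) + (0.857890)(-357.1) = -214.56 m.
1° of latitude spans πR/180 = 111195 m, so Δφ = -214.56 / 111195 × 3600 = -6.947″.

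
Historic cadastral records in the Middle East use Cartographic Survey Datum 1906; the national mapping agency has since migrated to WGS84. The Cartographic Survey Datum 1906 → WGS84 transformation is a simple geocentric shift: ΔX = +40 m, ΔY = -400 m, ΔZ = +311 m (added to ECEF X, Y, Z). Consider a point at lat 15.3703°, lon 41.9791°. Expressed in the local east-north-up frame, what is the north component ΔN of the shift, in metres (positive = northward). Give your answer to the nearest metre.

ΔN = 363 m

At φ = 15.3703°, λ = 41.9791°: sin φ = 0.265056, cos φ = 0.964233, sin λ = 0.668859, cos λ = 0.743389.
ΔN = −sin φ cos λ·ΔX − sin φ sin λ·ΔY + cos φ·ΔZ = −(0.265056)(0.743389)(40) − (0.265056)(0.668859)(-400) + (0.964233)(311) = 362.91 m.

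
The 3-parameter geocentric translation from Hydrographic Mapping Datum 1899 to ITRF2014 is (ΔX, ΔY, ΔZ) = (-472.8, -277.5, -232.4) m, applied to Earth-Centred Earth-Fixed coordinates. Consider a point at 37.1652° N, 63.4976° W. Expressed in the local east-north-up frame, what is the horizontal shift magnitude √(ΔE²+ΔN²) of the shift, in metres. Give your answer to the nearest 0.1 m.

The local east axis at (φ, λ) is (−sin λ, cos λ, 0), so ΔE = −sin(-63.4976°)·(-472.8) + cos(-63.4976°)·(-277.5) = -546.95 m.
The local north axis is (−sin φ cos λ, −sin φ sin λ, cos φ), giving ΔN = 127.456 − 150.025 − 185.199 = -207.77 m.
Horizontal magnitude = √(ΔE² + ΔN²) = √((-546.95)² + (-207.77)²) = 585.08 m.

585.1 m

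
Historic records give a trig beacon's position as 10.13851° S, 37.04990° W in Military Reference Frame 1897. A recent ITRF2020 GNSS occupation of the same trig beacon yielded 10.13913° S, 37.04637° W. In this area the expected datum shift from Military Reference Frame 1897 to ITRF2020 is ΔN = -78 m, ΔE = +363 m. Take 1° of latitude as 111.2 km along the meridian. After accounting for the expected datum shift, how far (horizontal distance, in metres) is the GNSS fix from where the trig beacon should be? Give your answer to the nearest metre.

Observed coordinate differences: Δφ = -0.00062°, Δλ = +0.00353°.
Converting to metres (1° lat = 111200 m, cos φ = 0.984385): observed ΔN = -68.9 m, observed ΔE = 386.4 m.
Subtracting the expected shift leaves a residual of -68.9 − (-78) = 9.1 m north and 386.4 − (363) = 23.4 m east.
Residual distance = √(9.1² + 23.4²) = 25.1 m.

25 m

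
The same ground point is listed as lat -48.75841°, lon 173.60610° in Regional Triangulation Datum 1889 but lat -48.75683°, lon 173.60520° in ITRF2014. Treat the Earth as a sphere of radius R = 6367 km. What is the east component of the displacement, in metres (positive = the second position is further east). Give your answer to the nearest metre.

ΔE = -66 m

Δφ = -48.75683° − -48.75841° = +0.00158°; Δλ = 173.60520° − 173.60610° = -0.00090°.
1° along a meridian = πR/180 = 111125 m.
ΔN = Δφ × 111125 = 175.6 m; ΔE = Δλ × 111125 × cos(-48.75841°) = -0.00090 × 111125 × 0.659235 = -65.9 m.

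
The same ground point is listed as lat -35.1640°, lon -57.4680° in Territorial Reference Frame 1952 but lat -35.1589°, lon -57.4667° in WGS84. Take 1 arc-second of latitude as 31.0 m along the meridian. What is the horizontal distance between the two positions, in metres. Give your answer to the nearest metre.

581 m

Δφ = -35.1589° − -35.1640° = +0.0051°; Δλ = -57.4667° − -57.4680° = +0.0013°.
1° of latitude = 3600 × 31.00 = 111600 m.
ΔN = Δφ × 111600 = 569.2 m; ΔE = Δλ × 111600 × cos(-35.1640°) = +0.0013 × 111600 × 0.817507 = 118.6 m.
Distance = √(ΔE² + ΔN²) = √(118.6² + 569.2²) = 581.4 m.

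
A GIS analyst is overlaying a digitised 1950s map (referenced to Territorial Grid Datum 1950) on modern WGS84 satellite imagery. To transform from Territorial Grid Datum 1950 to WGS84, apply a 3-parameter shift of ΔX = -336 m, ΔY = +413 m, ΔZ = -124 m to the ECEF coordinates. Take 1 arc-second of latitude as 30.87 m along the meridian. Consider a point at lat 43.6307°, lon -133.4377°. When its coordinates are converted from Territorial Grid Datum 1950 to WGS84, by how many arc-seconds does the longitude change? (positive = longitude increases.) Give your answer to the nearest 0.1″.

sin φ = 0.690007, cos φ = 0.723802, sin λ = -0.726122, cos λ = -0.687565.
East component: ΔE = −sin λ·ΔX + cos λ·ΔY = −(-0.726122)(-336) + (-0.687565)(413) = -527.94 m.
1° of latitude spans 3600 × 30.87 = 111132 m; at latitude φ, 1° of longitude spans that × cos φ = 80437.6 m, so Δλ = -527.94 / 80437.6 × 3600 = -23.628″.

Δλ = -23.6″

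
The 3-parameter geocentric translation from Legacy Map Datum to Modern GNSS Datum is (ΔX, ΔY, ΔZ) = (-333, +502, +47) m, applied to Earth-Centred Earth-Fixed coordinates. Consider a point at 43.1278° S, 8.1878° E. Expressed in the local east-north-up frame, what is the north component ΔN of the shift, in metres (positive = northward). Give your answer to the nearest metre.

At φ = -43.1278°, λ = 8.1878°: sin φ = -0.683628, cos φ = 0.729831, sin λ = 0.142418, cos λ = 0.989807.
ΔN = −sin φ cos λ·ΔX − sin φ sin λ·ΔY + cos φ·ΔZ = −(-0.683628)(0.989807)(-333) − (-0.683628)(0.142418)(502) + (0.729831)(47) = -142.15 m.

ΔN = -142 m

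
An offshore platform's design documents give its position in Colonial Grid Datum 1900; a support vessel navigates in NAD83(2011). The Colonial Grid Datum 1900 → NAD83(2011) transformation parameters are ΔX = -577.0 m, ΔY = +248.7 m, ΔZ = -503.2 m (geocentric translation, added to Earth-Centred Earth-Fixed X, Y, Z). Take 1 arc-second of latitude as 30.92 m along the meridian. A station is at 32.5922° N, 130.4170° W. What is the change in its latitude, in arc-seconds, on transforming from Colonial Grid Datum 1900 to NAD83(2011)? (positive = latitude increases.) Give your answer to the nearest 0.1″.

Δφ = -16.9″

sin φ = 0.538656, cos φ = 0.842526, sin λ = -0.761346, cos λ = -0.648346.
North component: ΔN = −sin φ cos λ·ΔX − sin φ sin λ·ΔY + cos φ·ΔZ = −(0.538656)(-0.648346)(-577.0) − (0.538656)(-0.761346)(248.7) + (0.842526)(-503.2) = -523.48 m.
1° of latitude spans 3600 × 30.92 = 111312 m, so Δφ = -523.48 / 111312 × 3600 = -16.930″.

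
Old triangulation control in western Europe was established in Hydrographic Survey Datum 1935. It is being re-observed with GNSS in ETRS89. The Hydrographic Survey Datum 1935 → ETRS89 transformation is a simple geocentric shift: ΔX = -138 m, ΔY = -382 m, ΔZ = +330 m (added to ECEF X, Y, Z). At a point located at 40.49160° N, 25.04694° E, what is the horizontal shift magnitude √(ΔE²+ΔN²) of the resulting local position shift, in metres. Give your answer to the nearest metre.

523 m

At φ = 40.49160°, λ = 25.04694°: sin φ = 0.649337, cos φ = 0.760501, sin λ = 0.423361, cos λ = 0.905961.
ΔE = −sin λ·ΔX + cos λ·ΔY = −(0.423361)·(-138) + (0.905961)·(-382) = -287.65 m.
ΔN = −sin φ cos λ·ΔX − sin φ sin λ·ΔY + cos φ·ΔZ = −(0.649337)(0.905961)(-138) − (0.649337)(0.423361)(-382) + (0.760501)(330) = 437.16 m.
Horizontal magnitude = √(ΔE² + ΔN²) = √((-287.65)² + 437.16²) = 523.31 m.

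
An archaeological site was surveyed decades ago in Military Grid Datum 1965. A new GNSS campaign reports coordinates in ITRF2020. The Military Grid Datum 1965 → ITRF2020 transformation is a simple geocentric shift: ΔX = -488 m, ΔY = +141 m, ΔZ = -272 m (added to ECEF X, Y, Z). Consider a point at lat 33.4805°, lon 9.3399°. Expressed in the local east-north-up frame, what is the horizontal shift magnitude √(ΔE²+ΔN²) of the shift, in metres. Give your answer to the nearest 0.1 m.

219.9 m

The local east axis at (φ, λ) is (−sin λ, cos λ, 0), so ΔE = −sin(9.3399°)·(-488) + cos(9.3399°)·141 = 218.33 m.
The local north axis is (−sin φ cos λ, −sin φ sin λ, cos φ), giving ΔN = 265.638 − 12.623 − 226.868 = 26.15 m.
Horizontal magnitude = √(ΔE² + ΔN²) = √(218.33² + 26.15²) = 219.89 m.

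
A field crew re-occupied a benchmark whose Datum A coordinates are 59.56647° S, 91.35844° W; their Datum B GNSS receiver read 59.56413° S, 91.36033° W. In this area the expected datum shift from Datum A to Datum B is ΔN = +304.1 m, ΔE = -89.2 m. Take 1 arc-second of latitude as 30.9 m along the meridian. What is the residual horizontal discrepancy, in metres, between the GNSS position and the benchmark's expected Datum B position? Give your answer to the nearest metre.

47 m

Observed coordinate differences: Δφ = +0.00234°, Δλ = -0.00189°.
Converting to metres (1° lat = 111240 m, cos φ = 0.506538): observed ΔN = 260.3 m, observed ΔE = -106.5 m.
Subtracting the expected shift leaves a residual of 260.3 − (304.1) = -43.8 m north and -106.5 − (-89.2) = -17.3 m east.
Residual distance = √((-43.8)² + (-17.3)²) = 47.1 m.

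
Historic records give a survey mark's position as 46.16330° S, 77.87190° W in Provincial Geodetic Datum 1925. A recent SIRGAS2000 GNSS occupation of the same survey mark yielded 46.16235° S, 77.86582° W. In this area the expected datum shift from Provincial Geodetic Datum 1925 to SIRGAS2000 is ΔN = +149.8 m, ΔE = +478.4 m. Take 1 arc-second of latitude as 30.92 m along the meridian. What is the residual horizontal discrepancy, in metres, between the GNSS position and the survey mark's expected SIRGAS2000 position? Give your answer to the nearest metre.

45 m

Observed coordinate differences: Δφ = +0.00095°, Δλ = +0.00608°.
Converting to metres (1° lat = 111312 m, cos φ = 0.692605): observed ΔN = 105.7 m, observed ΔE = 468.7 m.
Subtracting the expected shift leaves a residual of 105.7 − (149.8) = -44.1 m north and 468.7 − (478.4) = -9.7 m east.
Residual distance = √((-44.1)² + (-9.7)²) = 45.1 m.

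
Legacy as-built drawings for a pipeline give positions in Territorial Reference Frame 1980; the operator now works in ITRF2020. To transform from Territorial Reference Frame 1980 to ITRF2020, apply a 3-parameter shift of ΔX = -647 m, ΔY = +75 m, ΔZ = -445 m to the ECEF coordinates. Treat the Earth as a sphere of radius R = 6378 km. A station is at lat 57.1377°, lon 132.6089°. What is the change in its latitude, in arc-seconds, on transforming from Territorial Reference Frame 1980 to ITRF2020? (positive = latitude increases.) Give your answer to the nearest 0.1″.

sin φ = 0.839977, cos φ = 0.542622, sin λ = 0.735992, cos λ = -0.676990.
North component: ΔN = −sin φ cos λ·ΔX − sin φ sin λ·ΔY + cos φ·ΔZ = −(0.839977)(-0.676990)(-647) − (0.839977)(0.735992)(75) + (0.542622)(-445) = -655.75 m.
1° of latitude spans πR/180 = 111317 m, so Δφ = -655.75 / 111317 × 3600 = -21.207″.

Δφ = -21.2″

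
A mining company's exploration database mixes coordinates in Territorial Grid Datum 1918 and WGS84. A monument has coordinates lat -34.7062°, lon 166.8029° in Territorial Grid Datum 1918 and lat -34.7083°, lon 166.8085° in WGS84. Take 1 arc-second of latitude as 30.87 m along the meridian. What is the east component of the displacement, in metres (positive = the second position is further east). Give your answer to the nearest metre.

ΔE = 512 m

Δφ = -34.7083° − -34.7062° = -0.0021°; Δλ = 166.8085° − 166.8029° = +0.0056°.
1° of latitude = 3600 × 30.87 = 111132 m.
ΔN = Δφ × 111132 = -233.4 m; ΔE = Δλ × 111132 × cos(-34.7062°) = +0.0056 × 111132 × 0.822082 = 511.6 m.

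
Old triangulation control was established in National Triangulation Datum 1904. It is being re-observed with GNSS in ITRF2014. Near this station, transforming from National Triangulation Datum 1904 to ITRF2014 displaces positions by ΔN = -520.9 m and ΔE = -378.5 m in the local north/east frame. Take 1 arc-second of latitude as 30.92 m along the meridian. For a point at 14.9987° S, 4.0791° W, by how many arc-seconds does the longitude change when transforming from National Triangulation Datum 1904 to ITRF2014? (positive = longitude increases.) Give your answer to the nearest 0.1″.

Δλ = -12.7″

At latitude -14.9987°, cos φ = 0.965932.
1″ of longitude at this latitude = 30.92 × cos φ = 29.8666 m, so Δλ = -378.5 / 29.8666 = -12.673″.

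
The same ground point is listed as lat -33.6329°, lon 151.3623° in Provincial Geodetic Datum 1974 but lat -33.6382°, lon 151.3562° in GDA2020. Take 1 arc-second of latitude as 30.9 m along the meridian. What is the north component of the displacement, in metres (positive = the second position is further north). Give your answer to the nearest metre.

ΔN = -590 m

Δφ = -33.6382° − -33.6329° = -0.0053°; Δλ = 151.3562° − 151.3623° = -0.0061°.
1° of latitude = 3600 × 30.90 = 111240 m.
ΔN = Δφ × 111240 = -589.6 m; ΔE = Δλ × 111240 × cos(-33.6329°) = -0.0061 × 111240 × 0.832603 = -565.0 m.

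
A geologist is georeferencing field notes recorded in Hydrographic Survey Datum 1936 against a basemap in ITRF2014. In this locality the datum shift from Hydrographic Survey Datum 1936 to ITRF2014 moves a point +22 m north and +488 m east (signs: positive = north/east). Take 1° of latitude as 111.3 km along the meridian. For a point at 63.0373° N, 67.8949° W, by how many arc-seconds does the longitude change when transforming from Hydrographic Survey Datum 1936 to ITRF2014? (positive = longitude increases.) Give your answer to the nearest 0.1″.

Δλ = 34.8″

At latitude 63.0373°, cos φ = 0.453410.
1° of longitude at this latitude = 111.3 × cos φ = 50.46 km, so Δλ = 488.0 / 50464.6 = 0.0096702° = 34.813″.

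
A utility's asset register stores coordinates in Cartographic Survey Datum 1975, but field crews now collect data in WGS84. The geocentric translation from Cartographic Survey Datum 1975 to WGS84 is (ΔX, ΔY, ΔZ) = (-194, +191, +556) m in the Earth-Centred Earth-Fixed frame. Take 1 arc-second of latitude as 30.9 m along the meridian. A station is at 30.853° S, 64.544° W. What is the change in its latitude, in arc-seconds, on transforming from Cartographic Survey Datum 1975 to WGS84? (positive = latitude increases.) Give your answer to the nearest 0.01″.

Δφ = 11.20″

sin φ = -0.512837, cos φ = 0.858486, sin λ = -0.902916, cos λ = 0.429818.
North component: ΔN = −sin φ cos λ·ΔX − sin φ sin λ·ΔY + cos φ·ΔZ = −(-0.512837)(0.429818)(-194) − (-0.512837)(-0.902916)(191) + (0.858486)(556) = 346.11 m.
1° of latitude spans 3600 × 30.90 = 111240 m, so Δφ = 346.11 / 111240 × 3600 = 11.201″.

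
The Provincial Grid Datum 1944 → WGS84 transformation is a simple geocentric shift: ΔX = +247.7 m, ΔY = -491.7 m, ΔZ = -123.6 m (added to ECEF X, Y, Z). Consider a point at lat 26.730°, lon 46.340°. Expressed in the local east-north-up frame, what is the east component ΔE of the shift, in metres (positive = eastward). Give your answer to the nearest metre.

ΔE = -519 m

At φ = 26.730°, λ = 46.340°: sin φ = 0.449787, cos φ = 0.893136, sin λ = 0.723449, cos λ = 0.690378.
ΔE = −sin λ·ΔX + cos λ·ΔY = −(0.723449)·(247.7) + (0.690378)·(-491.7) = -518.66 m.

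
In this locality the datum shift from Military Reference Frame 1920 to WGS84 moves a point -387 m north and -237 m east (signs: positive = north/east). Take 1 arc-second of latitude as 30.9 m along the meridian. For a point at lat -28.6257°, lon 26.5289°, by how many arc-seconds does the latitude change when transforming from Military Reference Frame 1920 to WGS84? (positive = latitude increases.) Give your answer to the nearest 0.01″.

1″ of latitude = 30.90 m, so Δφ = -387.0 / 30.90 = -12.524″.

Δφ = -12.52″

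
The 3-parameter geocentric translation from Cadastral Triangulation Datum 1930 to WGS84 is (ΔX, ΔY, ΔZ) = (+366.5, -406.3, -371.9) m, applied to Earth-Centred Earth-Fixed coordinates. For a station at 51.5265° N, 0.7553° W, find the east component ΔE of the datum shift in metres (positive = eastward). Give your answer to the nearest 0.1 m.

The local east axis at (φ, λ) is (−sin λ, cos λ, 0), so ΔE = −sin(-0.7553°)·366.5 + cos(-0.7553°)·(-406.3) = -401.43 m.

ΔE = -401.4 m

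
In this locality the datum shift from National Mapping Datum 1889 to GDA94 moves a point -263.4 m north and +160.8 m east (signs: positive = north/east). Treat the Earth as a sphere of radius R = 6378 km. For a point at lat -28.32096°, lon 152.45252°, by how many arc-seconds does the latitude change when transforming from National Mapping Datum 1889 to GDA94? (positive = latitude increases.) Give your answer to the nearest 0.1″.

On a sphere of radius R, 1 rad of latitude = R, so Δφ = ΔN / R = -263.4 / 6378000 = -4.1298e-05 rad = -8.518″.

Δφ = -8.5″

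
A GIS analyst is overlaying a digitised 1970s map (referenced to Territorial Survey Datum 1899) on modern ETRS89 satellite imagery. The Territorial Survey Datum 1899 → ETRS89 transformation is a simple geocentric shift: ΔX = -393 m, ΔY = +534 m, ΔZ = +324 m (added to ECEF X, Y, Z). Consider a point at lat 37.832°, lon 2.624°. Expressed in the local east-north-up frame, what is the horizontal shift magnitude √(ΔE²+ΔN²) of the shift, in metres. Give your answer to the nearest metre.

732 m

The local east axis at (φ, λ) is (−sin λ, cos λ, 0), so ΔE = −sin(2.624°)·(-393) + cos(2.624°)·534 = 551.43 m.
The local north axis is (−sin φ cos λ, −sin φ sin λ, cos φ), giving ΔN = 240.793 − 14.995 + 255.899 = 481.70 m.
Horizontal magnitude = √(ΔE² + ΔN²) = √(551.43² + 481.70²) = 732.20 m.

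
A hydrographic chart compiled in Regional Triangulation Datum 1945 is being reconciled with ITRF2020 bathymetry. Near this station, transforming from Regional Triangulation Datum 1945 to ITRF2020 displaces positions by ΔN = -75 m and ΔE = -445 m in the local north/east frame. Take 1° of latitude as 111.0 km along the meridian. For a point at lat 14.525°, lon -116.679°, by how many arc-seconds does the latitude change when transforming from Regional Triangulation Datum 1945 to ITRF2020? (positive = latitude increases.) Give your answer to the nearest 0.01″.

1° of latitude = 111.0 km, so Δφ = -75.0 / 111000 = -0.0006757° = -2.432″.

Δφ = -2.43″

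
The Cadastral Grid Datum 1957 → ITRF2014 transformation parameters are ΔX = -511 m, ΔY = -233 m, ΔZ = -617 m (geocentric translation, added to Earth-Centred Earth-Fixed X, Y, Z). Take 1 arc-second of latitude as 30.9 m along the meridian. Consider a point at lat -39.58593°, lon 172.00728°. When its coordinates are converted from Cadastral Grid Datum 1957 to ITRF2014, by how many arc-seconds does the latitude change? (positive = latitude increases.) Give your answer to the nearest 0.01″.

Δφ = -5.62″

sin φ = -0.637235, cos φ = 0.770670, sin λ = 0.139047, cos λ = -0.990286.
North component: ΔN = −sin φ cos λ·ΔX − sin φ sin λ·ΔY + cos φ·ΔZ = −(-0.637235)(-0.990286)(-511) − (-0.637235)(0.139047)(-233) + (0.770670)(-617) = -173.68 m.
1° of latitude spans 3600 × 30.90 = 111240 m, so Δφ = -173.68 / 111240 × 3600 = -5.621″.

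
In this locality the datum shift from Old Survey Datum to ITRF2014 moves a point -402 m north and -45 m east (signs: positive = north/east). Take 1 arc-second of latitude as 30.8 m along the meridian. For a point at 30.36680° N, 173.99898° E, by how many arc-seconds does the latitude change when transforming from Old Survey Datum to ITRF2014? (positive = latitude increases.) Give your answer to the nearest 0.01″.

1″ of latitude = 30.80 m, so Δφ = -402.0 / 30.80 = -13.052″.

Δφ = -13.05″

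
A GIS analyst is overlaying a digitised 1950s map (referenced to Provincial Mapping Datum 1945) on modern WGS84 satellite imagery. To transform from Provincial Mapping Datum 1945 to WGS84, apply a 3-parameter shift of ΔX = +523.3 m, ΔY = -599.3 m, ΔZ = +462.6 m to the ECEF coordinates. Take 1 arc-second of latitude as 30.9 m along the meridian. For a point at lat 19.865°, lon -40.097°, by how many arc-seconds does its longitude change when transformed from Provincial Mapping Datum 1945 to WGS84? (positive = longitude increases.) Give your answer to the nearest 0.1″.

sin φ = 0.339805, cos φ = 0.940496, sin λ = -0.644084, cos λ = 0.764955.
East component: ΔE = −sin λ·ΔX + cos λ·ΔY = −(-0.644084)(523.3) + (0.764955)(-599.3) = -121.39 m.
1° of latitude spans 3600 × 30.90 = 111240 m; at latitude φ, 1° of longitude spans that × cos φ = 104620.8 m, so Δλ = -121.39 / 104620.8 × 3600 = -4.177″.

Δλ = -4.2″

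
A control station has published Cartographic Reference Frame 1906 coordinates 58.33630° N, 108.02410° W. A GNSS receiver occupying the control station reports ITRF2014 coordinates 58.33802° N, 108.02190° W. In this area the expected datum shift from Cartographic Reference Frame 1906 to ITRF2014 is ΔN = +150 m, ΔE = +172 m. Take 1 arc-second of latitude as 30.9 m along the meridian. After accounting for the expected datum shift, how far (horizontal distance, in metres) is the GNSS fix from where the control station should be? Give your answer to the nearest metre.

60 m

Observed coordinate differences: Δφ = +0.00172°, Δλ = +0.00220°.
Converting to metres (1° lat = 111240 m, cos φ = 0.524933): observed ΔN = 191.3 m, observed ΔE = 128.5 m.
Subtracting the expected shift leaves a residual of 191.3 − (150) = 41.3 m north and 128.5 − (172) = -43.5 m east.
Residual distance = √(41.3² + (-43.5)²) = 60.0 m.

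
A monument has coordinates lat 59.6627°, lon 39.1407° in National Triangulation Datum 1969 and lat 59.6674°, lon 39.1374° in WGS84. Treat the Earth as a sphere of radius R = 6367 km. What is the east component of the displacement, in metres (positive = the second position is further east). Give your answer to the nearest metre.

Δφ = 59.6674° − 59.6627° = +0.0047°; Δλ = 39.1374° − 39.1407° = -0.0033°.
1° along a meridian = πR/180 = 111125 m.
ΔN = Δφ × 111125 = 522.3 m; ΔE = Δλ × 111125 × cos(59.6627°) = -0.0033 × 111125 × 0.505090 = -185.2 m.

ΔE = -185 m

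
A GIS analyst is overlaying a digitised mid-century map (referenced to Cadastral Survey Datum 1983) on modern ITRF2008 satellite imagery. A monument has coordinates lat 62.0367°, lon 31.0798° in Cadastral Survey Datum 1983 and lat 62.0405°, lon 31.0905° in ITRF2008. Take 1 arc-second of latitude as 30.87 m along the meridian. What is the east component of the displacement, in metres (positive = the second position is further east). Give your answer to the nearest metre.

ΔE = 558 m

Δφ = 62.0405° − 62.0367° = +0.0038°; Δλ = 31.0905° − 31.0798° = +0.0107°.
1° of latitude = 3600 × 30.87 = 111132 m.
ΔN = Δφ × 111132 = 422.3 m; ΔE = Δλ × 111132 × cos(62.0367°) = +0.0107 × 111132 × 0.468906 = 557.6 m.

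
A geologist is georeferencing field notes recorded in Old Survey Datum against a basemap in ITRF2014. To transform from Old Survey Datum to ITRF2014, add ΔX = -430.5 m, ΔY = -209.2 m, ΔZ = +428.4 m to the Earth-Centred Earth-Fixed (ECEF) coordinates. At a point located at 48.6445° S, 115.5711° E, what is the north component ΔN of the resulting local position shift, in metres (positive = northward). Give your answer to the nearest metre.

ΔN = 281 m

At φ = -48.6445°, λ = 115.5711°: sin φ = -0.750624, cos φ = 0.660729, sin λ = 0.902050, cos λ = -0.431631.
ΔN = −sin φ cos λ·ΔX − sin φ sin λ·ΔY + cos φ·ΔZ = −(-0.750624)(-0.431631)(-430.5) − (-0.750624)(0.902050)(-209.2) + (0.660729)(428.4) = 280.89 m.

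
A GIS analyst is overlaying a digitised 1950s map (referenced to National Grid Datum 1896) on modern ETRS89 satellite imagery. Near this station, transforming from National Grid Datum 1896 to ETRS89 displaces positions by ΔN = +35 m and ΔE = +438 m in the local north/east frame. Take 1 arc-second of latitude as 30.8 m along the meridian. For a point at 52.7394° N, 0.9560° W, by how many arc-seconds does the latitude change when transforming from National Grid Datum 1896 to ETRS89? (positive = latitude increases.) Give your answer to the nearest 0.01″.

1″ of latitude = 30.80 m, so Δφ = 35.0 / 30.80 = 1.136″.

Δφ = 1.14″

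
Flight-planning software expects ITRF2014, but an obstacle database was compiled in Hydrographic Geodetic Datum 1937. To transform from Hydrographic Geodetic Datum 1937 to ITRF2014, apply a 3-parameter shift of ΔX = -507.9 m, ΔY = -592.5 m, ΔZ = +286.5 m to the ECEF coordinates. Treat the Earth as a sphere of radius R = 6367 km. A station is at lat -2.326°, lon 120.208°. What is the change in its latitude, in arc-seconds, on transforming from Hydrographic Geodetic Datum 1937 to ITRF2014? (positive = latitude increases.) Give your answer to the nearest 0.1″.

Δφ = 8.9″

sin φ = -0.040585, cos φ = 0.999176, sin λ = 0.864205, cos λ = -0.503141.
North component: ΔN = −sin φ cos λ·ΔX − sin φ sin λ·ΔY + cos φ·ΔZ = −(-0.040585)(-0.503141)(-507.9) − (-0.040585)(0.864205)(-592.5) + (0.999176)(286.5) = 275.85 m.
1° of latitude spans πR/180 = 111125 m, so Δφ = 275.85 / 111125 × 3600 = 8.937″.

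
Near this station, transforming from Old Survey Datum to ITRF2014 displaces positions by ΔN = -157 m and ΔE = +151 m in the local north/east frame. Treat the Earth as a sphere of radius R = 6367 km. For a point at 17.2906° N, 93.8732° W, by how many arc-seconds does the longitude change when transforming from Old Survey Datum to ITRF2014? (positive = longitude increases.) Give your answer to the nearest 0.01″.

Δλ = 5.12″

At latitude 17.2906°, cos φ = 0.954810.
One radian of longitude at latitude φ spans R cos φ, so Δλ = ΔE / (R cos φ) = 151.0 / (6367000 × 0.954810) = 2.4838e-05 rad = 5.123″.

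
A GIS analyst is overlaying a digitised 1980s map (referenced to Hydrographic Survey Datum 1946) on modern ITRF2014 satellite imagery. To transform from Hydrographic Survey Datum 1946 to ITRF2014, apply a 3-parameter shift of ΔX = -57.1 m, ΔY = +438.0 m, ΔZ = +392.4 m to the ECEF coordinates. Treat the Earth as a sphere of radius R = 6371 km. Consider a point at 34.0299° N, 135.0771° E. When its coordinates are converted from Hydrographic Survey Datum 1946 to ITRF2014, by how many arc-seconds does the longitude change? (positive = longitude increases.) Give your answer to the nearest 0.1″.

Δλ = -10.5″

sin φ = 0.559625, cos φ = 0.828746, sin λ = 0.706155, cos λ = -0.708058.
East component: ΔE = −sin λ·ΔX + cos λ·ΔY = −(0.706155)(-57.1) + (-0.708058)(438.0) = -269.81 m.
1° of latitude spans πR/180 = 111195 m; at latitude φ, 1° of longitude spans that × cos φ = 92152.3 m, so Δλ = -269.81 / 92152.3 × 3600 = -10.540″.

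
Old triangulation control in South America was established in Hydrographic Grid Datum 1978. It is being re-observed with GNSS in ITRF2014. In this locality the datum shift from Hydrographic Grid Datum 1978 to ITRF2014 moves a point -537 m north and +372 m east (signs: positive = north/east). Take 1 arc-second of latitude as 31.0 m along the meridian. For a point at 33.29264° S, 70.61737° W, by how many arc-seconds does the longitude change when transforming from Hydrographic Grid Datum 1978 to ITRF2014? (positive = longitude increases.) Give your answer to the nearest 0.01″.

Δλ = 14.36″

At latitude -33.29264°, cos φ = 0.835878.
1″ of longitude at this latitude = 31.00 × cos φ = 25.9122 m, so Δλ = 372.0 / 25.9122 = 14.356″.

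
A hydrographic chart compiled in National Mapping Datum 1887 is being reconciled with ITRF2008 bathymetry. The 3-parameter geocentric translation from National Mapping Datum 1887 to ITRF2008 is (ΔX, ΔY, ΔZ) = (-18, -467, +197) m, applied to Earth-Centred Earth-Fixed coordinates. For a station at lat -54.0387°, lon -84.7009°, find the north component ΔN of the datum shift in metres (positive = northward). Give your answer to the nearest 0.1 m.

At φ = -54.0387°, λ = -84.7009°: sin φ = -0.809414, cos φ = 0.587239, sin λ = -0.995726, cos λ = 0.092355.
ΔN = −sin φ cos λ·ΔX − sin φ sin λ·ΔY + cos φ·ΔZ = −(-0.809414)(0.092355)(-18) − (-0.809414)(-0.995726)(-467) + (0.587239)(197) = 490.72 m.

ΔN = 490.7 m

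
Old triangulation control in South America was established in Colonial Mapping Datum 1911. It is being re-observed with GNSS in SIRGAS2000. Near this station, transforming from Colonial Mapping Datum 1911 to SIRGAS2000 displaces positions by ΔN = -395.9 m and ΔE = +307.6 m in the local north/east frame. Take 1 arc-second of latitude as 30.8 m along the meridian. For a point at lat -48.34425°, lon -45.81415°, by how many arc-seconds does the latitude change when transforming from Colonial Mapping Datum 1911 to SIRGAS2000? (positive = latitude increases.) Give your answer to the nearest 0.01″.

Δφ = -12.85″

1″ of latitude = 30.80 m, so Δφ = -395.9 / 30.80 = -12.854″.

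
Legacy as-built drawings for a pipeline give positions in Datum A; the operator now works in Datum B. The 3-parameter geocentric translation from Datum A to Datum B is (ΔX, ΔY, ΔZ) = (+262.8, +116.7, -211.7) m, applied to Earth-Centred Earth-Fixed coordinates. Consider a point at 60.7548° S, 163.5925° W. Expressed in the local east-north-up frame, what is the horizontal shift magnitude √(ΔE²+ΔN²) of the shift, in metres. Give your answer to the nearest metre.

354 m

The local east axis at (φ, λ) is (−sin λ, cos λ, 0), so ΔE = −sin(-163.5925°)·262.8 + cos(-163.5925°)·116.7 = -37.72 m.
The local north axis is (−sin φ cos λ, −sin φ sin λ, cos φ), giving ΔN = -219.965 − 28.762 − 103.426 = -352.15 m.
Horizontal magnitude = √(ΔE² + ΔN²) = √((-37.72)² + (-352.15)²) = 354.17 m.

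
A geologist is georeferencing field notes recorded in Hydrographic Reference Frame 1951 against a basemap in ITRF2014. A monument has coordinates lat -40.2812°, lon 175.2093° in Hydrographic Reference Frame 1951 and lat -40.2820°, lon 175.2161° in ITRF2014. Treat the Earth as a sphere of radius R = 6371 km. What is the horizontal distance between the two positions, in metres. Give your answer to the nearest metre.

584 m

Δφ = -40.2820° − -40.2812° = -0.0008°; Δλ = 175.2161° − 175.2093° = +0.0068°.
1° along a meridian = πR/180 = 111195 m.
ΔN = Δφ × 111195 = -89.0 m; ΔE = Δλ × 111195 × cos(-40.2812°) = +0.0068 × 111195 × 0.762881 = 576.8 m.
Distance = √(ΔE² + ΔN²) = √(576.8² + (-89.0)²) = 583.7 m.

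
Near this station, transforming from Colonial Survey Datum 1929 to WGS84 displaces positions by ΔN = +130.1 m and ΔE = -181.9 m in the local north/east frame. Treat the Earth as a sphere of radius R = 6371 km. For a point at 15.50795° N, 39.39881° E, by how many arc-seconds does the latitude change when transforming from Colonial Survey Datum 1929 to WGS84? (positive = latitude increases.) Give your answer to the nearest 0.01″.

On a sphere of radius R, 1 rad of latitude = R, so Δφ = ΔN / R = 130.1 / 6371000 = 2.0421e-05 rad = 4.212″.

Δφ = 4.21″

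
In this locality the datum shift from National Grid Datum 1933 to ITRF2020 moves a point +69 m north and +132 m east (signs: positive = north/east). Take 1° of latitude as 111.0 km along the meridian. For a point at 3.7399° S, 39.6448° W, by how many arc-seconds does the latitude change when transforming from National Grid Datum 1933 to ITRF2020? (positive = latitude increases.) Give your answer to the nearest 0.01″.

Δφ = 2.24″

1° of latitude = 111.0 km, so Δφ = 69.0 / 111000 = 0.0006216° = 2.238″.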